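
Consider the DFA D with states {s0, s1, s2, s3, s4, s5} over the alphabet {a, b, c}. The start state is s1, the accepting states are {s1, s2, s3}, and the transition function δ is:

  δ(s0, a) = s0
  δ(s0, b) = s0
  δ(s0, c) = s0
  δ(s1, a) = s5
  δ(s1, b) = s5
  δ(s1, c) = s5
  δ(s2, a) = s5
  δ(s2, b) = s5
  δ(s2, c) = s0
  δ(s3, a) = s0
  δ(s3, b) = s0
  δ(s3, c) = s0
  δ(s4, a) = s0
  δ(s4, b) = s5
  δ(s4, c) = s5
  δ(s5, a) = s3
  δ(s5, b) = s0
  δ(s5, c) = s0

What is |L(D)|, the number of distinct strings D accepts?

4

The useful subgraph on states {s1, s3, s5} is acyclic, so L(D) is finite; the longest accepting path visits 3 useful states, giving maximum string length 2.
Counting accepting paths from s1 by length: 1 of length 0, 3 of length 2. Total 4.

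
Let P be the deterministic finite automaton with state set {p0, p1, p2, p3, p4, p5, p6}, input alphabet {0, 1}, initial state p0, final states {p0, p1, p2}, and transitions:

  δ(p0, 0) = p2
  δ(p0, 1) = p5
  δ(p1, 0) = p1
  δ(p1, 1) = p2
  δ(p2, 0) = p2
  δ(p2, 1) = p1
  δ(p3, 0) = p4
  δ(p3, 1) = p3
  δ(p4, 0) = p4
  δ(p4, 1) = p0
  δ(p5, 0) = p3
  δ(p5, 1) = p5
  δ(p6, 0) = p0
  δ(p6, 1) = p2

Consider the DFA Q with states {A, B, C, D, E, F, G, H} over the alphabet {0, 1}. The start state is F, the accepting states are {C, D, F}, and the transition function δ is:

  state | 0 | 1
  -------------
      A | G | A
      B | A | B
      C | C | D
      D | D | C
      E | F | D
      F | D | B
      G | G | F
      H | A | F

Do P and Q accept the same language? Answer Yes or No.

Exploring the product automaton P × Q from the start pair (p0, F), following both machines on each input symbol, reaches 6 state pairs: (p0, F), (p2, D), (p5, B), (p1, C), (p3, A), (p4, G).
P accepts in {p0, p1, p2} and Q accepts in {C, D, F}. In every reachable pair the two components are either both accepting — (p0, F), (p2, D), (p1, C) — or both non-accepting, so no string is accepted by exactly one of the machines: L(P) \ L(Q) and L(Q) \ L(P) are both empty.
Hence every string is accepted by P iff it is accepted by Q, and the two languages coincide.

Yes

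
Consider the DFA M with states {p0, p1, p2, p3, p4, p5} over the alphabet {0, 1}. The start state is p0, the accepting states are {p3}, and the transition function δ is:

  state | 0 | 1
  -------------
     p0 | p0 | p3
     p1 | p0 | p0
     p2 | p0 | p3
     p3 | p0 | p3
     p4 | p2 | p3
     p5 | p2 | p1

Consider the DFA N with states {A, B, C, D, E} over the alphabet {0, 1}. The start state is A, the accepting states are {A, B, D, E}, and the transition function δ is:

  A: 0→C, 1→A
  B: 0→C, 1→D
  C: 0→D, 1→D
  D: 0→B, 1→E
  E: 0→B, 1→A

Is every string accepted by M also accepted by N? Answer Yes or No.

Exploring the product automaton M × N from the start pair (p0, A), following both machines on each input symbol, reaches 7 state pairs: (p0, A), (p0, C), (p3, A), (p0, D), (p3, D), (p0, B), (p3, E).
M accepts in {p3} and N accepts in {A, B, D, E}. The reachable pairs whose M-component is accepting are (p3, A), (p3, D), (p3, E); in each of them the N-component is accepting too, so the product for L(M) \ L(N) (M-component accepting, N-component rejecting) has no reachable accepting pair and the difference is empty.
Hence every string in L(M) is also in L(N).

Yes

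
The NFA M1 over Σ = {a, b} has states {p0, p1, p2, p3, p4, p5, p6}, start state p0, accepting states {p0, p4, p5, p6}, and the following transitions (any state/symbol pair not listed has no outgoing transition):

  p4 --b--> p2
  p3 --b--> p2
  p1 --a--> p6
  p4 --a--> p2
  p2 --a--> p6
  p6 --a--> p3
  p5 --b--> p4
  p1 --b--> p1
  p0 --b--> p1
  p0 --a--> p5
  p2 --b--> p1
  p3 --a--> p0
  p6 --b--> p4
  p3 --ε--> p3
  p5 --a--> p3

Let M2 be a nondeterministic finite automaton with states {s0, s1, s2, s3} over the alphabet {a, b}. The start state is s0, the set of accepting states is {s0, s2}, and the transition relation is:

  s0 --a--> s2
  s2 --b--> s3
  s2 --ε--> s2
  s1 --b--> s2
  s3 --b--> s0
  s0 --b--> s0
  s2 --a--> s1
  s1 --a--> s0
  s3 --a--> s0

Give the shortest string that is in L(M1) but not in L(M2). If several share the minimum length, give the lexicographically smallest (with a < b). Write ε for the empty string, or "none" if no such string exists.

The string ab is accepted by M1 but not by M2.
No shorter string lies in the difference, and ab is the lexicographically first length-2 string in L(M1) \ L(M2).

ab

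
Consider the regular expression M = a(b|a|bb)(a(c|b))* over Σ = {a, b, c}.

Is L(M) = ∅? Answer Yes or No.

The string aa matches the expression, so it belongs to L(M).
Since L(M) contains at least one string, it is not empty.

No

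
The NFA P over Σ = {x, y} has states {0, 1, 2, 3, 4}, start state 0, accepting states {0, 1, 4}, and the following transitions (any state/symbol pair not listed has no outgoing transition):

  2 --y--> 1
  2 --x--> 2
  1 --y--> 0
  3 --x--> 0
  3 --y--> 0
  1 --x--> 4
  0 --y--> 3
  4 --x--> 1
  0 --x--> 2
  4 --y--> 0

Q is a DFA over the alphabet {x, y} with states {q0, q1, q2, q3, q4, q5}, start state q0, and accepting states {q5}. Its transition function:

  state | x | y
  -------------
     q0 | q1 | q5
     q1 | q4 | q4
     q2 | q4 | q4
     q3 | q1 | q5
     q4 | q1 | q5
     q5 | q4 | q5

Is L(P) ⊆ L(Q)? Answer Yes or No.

No

The empty string ε is in L(P) but not in L(Q).
So L(P) ⊄ L(Q).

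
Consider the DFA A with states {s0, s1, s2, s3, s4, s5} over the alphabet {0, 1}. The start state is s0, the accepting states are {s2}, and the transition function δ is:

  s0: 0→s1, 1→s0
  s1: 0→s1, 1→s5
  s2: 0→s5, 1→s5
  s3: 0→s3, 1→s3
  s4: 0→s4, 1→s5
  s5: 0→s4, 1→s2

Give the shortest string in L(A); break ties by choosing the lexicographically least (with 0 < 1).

A breadth-first search from s0 reaches an accepting state first via the path s0 → s1 → s5 → s2 on input 011.
No string of length < 3 is accepted (BFS exhausts all shorter strings without reaching an accepting state), and 011 is the lexicographically least accepting string of length 3.

011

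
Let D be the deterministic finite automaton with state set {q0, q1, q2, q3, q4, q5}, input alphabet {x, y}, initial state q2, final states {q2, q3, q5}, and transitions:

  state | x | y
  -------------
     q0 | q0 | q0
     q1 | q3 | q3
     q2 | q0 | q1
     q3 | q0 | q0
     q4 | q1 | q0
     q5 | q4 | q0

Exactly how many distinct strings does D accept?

3

The useful subgraph on states {q1, q2, q3} is acyclic, so L(D) is finite; the longest accepting path visits 3 useful states, giving maximum string length 2.
Counting accepting paths from q2 by length: 1 of length 0, 2 of length 2. Total 3.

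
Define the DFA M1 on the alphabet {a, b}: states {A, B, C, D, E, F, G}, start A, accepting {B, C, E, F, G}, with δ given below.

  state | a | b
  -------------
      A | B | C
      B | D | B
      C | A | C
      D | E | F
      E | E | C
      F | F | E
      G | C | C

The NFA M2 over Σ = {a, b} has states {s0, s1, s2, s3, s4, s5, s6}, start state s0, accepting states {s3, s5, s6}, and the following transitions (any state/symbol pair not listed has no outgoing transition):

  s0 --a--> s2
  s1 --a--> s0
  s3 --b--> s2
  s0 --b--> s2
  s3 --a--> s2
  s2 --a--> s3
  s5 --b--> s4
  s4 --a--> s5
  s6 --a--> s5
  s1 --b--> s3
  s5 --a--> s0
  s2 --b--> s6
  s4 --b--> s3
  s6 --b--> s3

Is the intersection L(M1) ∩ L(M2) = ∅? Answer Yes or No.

The string ab is accepted by both M1 and M2.
Hence L(M1) ∩ L(M2) ≠ ∅.

No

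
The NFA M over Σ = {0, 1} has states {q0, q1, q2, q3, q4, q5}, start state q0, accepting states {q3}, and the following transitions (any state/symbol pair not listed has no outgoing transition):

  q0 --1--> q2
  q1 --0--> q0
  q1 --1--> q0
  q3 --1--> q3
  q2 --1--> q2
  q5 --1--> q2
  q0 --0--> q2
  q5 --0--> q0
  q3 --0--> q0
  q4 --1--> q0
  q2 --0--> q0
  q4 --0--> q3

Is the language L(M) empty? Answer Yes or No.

Yes

The states reachable from the start state are {q0, q2}.
None of the accepting states {q3} is reachable, so no string is accepted and L(M) = ∅.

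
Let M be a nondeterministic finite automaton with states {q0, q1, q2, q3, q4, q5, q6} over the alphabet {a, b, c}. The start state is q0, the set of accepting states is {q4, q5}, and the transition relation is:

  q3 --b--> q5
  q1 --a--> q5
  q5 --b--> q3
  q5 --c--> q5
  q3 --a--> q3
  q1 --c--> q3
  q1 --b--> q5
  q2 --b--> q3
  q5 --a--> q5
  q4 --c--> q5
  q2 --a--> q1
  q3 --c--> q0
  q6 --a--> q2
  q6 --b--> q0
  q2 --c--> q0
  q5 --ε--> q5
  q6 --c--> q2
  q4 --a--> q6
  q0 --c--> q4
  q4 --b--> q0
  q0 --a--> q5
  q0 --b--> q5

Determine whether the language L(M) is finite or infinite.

infinite

State q0 is reachable from the start and can reach an accepting state, and it lies on the cycle q0 → q4 → q0.
Traversing that cycle any number of times yields accepted strings of unbounded length, so the language is infinite.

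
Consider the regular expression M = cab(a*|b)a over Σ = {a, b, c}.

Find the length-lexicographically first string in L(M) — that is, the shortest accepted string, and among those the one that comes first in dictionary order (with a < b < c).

caba

By inspection of the expression, no string of length less than 4 matches, and caba is the lexicographically first match of length 4.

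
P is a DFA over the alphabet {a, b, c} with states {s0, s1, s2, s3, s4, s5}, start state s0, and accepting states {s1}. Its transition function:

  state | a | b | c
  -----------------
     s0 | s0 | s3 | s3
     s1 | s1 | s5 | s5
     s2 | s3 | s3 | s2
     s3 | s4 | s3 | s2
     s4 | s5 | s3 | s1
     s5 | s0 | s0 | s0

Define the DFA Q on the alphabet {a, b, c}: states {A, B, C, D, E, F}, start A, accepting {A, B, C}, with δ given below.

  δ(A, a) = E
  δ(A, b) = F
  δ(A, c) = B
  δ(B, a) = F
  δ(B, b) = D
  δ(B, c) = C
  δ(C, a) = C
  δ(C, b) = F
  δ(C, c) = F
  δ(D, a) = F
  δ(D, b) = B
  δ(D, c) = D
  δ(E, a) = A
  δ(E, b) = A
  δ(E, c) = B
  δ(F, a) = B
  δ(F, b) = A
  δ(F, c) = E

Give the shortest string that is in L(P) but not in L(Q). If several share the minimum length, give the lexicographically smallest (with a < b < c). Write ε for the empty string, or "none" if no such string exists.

cac

The string cac is accepted by P but not by Q.
No shorter string lies in the difference, and cac is the lexicographically first length-3 string in L(P) \ L(Q).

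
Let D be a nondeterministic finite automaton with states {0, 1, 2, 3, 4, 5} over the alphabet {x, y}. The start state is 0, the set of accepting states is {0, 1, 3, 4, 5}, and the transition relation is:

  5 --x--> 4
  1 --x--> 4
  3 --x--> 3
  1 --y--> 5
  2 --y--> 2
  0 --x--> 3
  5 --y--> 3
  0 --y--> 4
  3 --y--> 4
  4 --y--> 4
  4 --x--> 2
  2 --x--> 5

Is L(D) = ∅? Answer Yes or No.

The empty string ε is accepted: the run 0 ends in the accepting state 0.
Since at least one string is accepted, L(D) is not empty.

No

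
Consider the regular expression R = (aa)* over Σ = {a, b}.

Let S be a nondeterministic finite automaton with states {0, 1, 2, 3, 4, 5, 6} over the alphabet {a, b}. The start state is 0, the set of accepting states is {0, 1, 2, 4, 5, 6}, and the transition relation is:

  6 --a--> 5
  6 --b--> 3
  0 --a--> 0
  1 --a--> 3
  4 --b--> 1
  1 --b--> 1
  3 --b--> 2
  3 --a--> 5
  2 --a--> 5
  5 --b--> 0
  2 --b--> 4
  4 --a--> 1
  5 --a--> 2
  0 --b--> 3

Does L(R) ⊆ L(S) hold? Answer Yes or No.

Yes

Converting the expression R to a DFA (subset construction, then merging equivalent states) gives the minimal DFA with states {r0, r1, r2}, start state r0, accepting states {r0} and transitions r0: a→r1, b→r2; r1: a→r0, b→r2; r2: a→r2, b→r2.
Exploring the product automaton R × S from the start pair (r0, 0), following both machines on each input symbol, reaches 8 state pairs: (r0, 0), (r1, 0), (r2, 3), (r2, 5), (r2, 2), (r2, 0), (r2, 4), (r2, 1).
R accepts in {r0} and S accepts in {0, 1, 2, 4, 5, 6}. The reachable pairs whose R-component is accepting are (r0, 0); in each of them the S-component is accepting too, so the product for L(R) \ L(S) (R-component accepting, S-component rejecting) has no reachable accepting pair and the difference is empty.
Hence every string in L(R) is also in L(S).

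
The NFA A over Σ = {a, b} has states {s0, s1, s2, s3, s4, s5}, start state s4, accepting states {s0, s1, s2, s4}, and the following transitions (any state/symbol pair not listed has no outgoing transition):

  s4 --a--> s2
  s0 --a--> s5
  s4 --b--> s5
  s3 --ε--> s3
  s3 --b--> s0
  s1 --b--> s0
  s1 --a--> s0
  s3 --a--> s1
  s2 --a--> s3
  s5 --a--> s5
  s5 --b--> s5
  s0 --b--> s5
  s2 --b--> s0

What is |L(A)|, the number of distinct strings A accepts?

7

The useful subgraph on states {s0, s1, s2, s3, s4} is acyclic, so L(A) is finite; the longest accepting path visits 5 useful states, giving maximum string length 4.
Counting accepting paths from s4 by length: 1 of length 0, 1 of length 1, 1 of length 2, 2 of length 3, 2 of length 4. Total 7.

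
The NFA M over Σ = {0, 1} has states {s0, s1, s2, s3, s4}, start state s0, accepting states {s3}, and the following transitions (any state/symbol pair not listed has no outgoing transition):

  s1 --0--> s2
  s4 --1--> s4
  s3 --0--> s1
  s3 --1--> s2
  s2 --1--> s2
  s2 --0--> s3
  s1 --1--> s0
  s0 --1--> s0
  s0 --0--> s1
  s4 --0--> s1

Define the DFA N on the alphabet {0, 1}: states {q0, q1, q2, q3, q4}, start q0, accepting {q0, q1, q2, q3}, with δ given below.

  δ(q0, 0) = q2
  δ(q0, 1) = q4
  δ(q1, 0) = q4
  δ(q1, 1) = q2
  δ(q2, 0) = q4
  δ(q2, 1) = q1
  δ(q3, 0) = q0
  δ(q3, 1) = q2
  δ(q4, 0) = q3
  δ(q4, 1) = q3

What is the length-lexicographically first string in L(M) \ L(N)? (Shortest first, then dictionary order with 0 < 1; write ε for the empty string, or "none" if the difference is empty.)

The string 00010 is accepted by M but not by N.
No shorter string lies in the difference, and 00010 is the lexicographically first length-5 string in L(M) \ L(N).

00010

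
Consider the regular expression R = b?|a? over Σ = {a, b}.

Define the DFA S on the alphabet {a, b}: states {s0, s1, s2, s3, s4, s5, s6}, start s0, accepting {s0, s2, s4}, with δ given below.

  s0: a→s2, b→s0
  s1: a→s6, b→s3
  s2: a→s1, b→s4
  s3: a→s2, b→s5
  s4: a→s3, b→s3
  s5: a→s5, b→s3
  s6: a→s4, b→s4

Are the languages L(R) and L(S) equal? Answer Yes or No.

No

The string ab is accepted by S but rejected by R.
So L(R) ≠ L(S).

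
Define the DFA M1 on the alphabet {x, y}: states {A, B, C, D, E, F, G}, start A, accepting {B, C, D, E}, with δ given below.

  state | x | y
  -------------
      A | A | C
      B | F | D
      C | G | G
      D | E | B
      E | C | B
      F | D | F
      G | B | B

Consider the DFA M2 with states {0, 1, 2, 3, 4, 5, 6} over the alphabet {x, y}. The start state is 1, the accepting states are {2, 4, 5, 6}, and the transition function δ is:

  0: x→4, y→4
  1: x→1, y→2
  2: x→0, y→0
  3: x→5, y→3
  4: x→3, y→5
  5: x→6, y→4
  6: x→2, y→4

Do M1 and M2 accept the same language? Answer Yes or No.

Exploring the product automaton M1 × M2 from the start pair (A, 1), following both machines on each input symbol, reaches 7 state pairs: (A, 1), (C, 2), (G, 0), (B, 4), (F, 3), (D, 5), (E, 6).
M1 accepts in {B, C, D, E} and M2 accepts in {2, 4, 5, 6}. In every reachable pair the two components are either both accepting — (C, 2), (B, 4), (D, 5), (E, 6) — or both non-accepting, so no string is accepted by exactly one of the machines: L(M1) \ L(M2) and L(M2) \ L(M1) are both empty.
Hence every string is accepted by M1 iff it is accepted by M2, and the two languages coincide.

Yes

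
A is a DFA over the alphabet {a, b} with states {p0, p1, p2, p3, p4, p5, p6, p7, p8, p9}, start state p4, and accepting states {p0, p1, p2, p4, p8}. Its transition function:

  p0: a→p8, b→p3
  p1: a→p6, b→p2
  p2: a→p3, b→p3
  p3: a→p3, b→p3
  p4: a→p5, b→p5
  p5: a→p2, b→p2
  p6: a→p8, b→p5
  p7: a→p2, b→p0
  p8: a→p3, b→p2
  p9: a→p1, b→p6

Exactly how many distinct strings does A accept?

The useful subgraph on states {p2, p4, p5} is acyclic, so L(A) is finite; the longest accepting path visits 3 useful states, giving maximum string length 2.
Counting accepting paths from p4 by length: 1 of length 0, 4 of length 2. Total 5.

5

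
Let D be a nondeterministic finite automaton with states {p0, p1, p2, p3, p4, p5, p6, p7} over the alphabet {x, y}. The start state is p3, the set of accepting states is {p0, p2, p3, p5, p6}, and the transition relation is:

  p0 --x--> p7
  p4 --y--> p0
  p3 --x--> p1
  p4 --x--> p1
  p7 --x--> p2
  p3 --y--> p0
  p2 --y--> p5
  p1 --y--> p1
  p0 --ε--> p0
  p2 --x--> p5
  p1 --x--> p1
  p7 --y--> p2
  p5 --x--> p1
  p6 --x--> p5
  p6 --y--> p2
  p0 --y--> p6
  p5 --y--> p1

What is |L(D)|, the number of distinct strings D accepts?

The useful subgraph on states {p0, p2, p3, p5, p6, p7} is acyclic, so L(D) is finite; the longest accepting path visits 5 useful states, giving maximum string length 4.
Counting accepting paths from p3 by length: 1 of length 0, 1 of length 1, 1 of length 2, 4 of length 3, 6 of length 4. Total 13.

13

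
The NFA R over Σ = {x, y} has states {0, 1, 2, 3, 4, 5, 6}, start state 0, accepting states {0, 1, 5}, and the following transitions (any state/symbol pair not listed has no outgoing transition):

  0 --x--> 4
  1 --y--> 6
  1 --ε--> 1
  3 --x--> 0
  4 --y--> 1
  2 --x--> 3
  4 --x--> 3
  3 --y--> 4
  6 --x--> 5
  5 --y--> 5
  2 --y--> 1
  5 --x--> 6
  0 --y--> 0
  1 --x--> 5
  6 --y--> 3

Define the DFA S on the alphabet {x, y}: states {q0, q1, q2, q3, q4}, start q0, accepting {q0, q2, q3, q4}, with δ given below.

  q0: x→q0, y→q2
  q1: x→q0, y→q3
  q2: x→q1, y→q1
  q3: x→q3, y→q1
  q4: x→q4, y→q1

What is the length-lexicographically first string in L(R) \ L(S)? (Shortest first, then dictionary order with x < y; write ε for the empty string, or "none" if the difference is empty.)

yy

The string yy is accepted by R but not by S.
No shorter string lies in the difference, and yy is the lexicographically first length-2 string in L(R) \ L(S).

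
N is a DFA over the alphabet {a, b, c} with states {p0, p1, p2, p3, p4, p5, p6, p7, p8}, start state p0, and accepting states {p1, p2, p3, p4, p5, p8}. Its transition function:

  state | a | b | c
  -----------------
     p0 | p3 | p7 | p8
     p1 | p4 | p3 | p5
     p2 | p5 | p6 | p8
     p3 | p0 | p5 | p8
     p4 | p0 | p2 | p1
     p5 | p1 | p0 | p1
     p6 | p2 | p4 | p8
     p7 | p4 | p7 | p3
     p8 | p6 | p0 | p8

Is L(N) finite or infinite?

infinite

State p0 is reachable from the start and can reach an accepting state, and it lies on the cycle p0 → p8 → p0.
Traversing that cycle any number of times yields accepted strings of unbounded length, so the language is infinite.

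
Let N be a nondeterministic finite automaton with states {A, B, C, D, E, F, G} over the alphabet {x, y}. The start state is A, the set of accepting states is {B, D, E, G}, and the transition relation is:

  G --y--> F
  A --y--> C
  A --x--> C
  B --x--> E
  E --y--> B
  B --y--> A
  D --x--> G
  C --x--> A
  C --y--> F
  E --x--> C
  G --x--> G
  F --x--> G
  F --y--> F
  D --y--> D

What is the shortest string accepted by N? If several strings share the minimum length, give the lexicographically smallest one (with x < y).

xyx

A breadth-first search from A reaches an accepting state first via the path A → C → F → G on input xyx.
No string of length < 3 is accepted (BFS exhausts all shorter strings without reaching an accepting state), and xyx is the lexicographically least accepting string of length 3.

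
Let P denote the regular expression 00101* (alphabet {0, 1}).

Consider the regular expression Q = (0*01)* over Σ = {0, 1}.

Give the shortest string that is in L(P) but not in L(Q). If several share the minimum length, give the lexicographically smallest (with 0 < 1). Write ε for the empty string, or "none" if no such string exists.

0010

The string 0010 is accepted by P but not by Q.
No shorter string lies in the difference, and 0010 is the lexicographically first length-4 string in L(P) \ L(Q).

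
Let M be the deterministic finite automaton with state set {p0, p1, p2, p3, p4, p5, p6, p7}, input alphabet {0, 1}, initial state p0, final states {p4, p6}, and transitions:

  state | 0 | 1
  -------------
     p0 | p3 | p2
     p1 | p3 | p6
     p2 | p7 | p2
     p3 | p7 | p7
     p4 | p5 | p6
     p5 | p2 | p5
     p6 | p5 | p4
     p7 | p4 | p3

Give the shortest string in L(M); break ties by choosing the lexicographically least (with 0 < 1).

000

A breadth-first search from p0 reaches an accepting state first via the path p0 → p3 → p7 → p4 on input 000.
No string of length < 3 is accepted (BFS exhausts all shorter strings without reaching an accepting state), and 000 is the lexicographically least accepting string of length 3.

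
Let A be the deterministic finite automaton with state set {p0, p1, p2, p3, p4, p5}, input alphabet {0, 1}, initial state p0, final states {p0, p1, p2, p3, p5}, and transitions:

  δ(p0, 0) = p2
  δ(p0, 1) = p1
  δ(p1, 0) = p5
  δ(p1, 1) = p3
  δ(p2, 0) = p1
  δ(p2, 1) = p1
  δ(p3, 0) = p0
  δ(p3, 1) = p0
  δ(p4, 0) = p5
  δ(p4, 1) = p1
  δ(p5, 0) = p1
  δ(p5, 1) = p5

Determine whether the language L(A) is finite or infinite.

infinite

State p0 is reachable from the start and can reach an accepting state, and it lies on the cycle p0 → p1 → p3 → p0.
Traversing that cycle any number of times yields accepted strings of unbounded length, so the language is infinite.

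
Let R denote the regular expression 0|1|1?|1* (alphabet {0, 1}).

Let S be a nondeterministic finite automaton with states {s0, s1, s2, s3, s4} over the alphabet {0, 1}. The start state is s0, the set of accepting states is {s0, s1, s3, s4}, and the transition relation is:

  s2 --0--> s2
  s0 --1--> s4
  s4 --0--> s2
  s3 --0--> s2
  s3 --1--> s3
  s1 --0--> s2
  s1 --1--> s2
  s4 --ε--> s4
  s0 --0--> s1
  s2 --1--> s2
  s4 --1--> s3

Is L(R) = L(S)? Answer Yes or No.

Converting the expression R to a DFA (subset construction, then merging equivalent states) gives the minimal DFA with states {r0, r1, r2, r3}, start state r0, accepting states {r0, r1, r2} and transitions r0: 0→r1, 1→r2; r1: 0→r3, 1→r3; r2: 0→r3, 1→r2; r3: 0→r3, 1→r3.
Exploring the product automaton R × S from the start pair (r0, s0), following both machines on each input symbol, reaches 5 state pairs: (r0, s0), (r1, s1), (r2, s4), (r3, s2), (r2, s3).
R accepts in {r0, r1, r2} and S accepts in {s0, s1, s3, s4}. In every reachable pair the two components are either both accepting — (r0, s0), (r1, s1), (r2, s4), (r2, s3) — or both non-accepting, so no string is accepted by exactly one of the machines: L(R) \ L(S) and L(S) \ L(R) are both empty.
Hence every string is accepted by R iff it is accepted by S, and the two languages coincide.

Yes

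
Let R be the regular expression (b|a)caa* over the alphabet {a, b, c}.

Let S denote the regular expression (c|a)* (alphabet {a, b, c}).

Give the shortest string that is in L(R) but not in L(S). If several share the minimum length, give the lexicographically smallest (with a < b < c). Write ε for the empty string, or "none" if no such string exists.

The string bca is accepted by R but not by S.
No shorter string lies in the difference, and bca is the lexicographically first length-3 string in L(R) \ L(S).

bca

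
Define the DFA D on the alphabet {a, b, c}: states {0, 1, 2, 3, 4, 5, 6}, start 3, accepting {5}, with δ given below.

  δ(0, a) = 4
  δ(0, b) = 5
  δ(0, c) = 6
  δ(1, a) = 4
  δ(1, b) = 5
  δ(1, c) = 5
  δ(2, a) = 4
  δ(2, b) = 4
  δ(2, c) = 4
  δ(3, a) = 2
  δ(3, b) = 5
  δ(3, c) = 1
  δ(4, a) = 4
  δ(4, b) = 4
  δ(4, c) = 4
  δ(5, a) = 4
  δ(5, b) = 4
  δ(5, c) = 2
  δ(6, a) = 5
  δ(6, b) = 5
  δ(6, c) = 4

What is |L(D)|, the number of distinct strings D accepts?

The useful subgraph on states {1, 3, 5} is acyclic, so L(D) is finite; the longest accepting path visits 3 useful states, giving maximum string length 2.
Counting accepting paths from 3 by length: 1 of length 1, 2 of length 2. Total 3.

3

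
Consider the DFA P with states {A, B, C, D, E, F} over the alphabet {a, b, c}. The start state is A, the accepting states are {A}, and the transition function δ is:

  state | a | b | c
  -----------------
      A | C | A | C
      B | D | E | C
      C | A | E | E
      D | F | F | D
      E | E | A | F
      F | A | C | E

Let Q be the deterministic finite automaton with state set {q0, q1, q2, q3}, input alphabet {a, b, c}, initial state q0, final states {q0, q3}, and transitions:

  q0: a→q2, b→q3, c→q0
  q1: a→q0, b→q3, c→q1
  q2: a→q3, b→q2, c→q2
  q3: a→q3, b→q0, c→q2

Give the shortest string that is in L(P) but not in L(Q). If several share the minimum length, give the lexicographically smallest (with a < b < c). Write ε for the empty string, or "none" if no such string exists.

The string ca is accepted by P but not by Q.
No shorter string lies in the difference, and ca is the lexicographically first length-2 string in L(P) \ L(Q).

ca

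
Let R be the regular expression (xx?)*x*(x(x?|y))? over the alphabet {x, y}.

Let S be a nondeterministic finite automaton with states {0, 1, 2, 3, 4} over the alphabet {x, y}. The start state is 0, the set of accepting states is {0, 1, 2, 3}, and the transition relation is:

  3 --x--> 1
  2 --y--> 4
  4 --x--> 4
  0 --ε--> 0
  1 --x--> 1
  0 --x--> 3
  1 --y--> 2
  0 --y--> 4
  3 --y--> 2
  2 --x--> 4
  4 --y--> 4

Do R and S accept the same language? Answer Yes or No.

Converting the expression R to a DFA (subset construction, then merging equivalent states) gives the minimal DFA with states {r0, r1, r2, r3}, start state r0, accepting states {r0, r1, r3} and transitions r0: x→r1, y→r2; r1: x→r1, y→r3; r2: x→r2, y→r2; r3: x→r2, y→r2.
Exploring the product automaton R × S from the start pair (r0, 0), following both machines on each input symbol, reaches 5 state pairs: (r0, 0), (r1, 3), (r2, 4), (r1, 1), (r3, 2).
R accepts in {r0, r1, r3} and S accepts in {0, 1, 2, 3}. In every reachable pair the two components are either both accepting — (r0, 0), (r1, 3), (r1, 1), (r3, 2) — or both non-accepting, so no string is accepted by exactly one of the machines: L(R) \ L(S) and L(S) \ L(R) are both empty.
Hence every string is accepted by R iff it is accepted by S, and the two languages coincide.

Yes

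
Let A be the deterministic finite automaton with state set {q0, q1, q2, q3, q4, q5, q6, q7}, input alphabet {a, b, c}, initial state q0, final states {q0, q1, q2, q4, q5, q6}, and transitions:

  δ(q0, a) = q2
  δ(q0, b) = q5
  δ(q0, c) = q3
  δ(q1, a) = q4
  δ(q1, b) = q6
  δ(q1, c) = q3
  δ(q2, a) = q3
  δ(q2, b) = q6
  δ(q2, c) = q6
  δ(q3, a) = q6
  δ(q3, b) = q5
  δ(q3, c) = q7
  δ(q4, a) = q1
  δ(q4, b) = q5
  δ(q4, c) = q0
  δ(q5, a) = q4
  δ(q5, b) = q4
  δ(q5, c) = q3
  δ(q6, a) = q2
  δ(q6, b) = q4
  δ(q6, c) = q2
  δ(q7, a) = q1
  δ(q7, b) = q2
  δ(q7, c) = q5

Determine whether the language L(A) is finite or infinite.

infinite

State q3 is reachable from the start and can reach an accepting state, and it lies on the cycle q3 → q5 → q3.
Traversing that cycle any number of times yields accepted strings of unbounded length, so the language is infinite.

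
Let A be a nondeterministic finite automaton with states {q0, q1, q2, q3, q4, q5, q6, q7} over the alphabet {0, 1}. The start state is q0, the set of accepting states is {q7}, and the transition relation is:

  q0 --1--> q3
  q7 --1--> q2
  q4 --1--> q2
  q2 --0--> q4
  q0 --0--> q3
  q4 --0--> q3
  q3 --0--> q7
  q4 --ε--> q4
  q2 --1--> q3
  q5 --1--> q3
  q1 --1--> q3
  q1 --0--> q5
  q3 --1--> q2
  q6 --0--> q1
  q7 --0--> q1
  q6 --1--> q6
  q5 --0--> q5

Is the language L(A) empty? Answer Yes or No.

No

The string 00 is accepted: the run q0 → q3 → q7 ends in the accepting state q7.
Since at least one string is accepted, L(A) is not empty.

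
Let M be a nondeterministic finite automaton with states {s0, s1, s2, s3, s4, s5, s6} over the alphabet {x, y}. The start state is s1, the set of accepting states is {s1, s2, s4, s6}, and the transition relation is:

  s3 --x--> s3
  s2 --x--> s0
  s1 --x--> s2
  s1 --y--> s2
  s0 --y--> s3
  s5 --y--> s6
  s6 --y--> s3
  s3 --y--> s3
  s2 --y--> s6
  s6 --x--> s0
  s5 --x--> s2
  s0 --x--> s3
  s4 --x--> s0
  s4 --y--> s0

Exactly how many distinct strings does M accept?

5

The useful subgraph on states {s1, s2, s6} is acyclic, so L(M) is finite; the longest accepting path visits 3 useful states, giving maximum string length 2.
Counting accepting paths from s1 by length: 1 of length 0, 2 of length 1, 2 of length 2. Total 5.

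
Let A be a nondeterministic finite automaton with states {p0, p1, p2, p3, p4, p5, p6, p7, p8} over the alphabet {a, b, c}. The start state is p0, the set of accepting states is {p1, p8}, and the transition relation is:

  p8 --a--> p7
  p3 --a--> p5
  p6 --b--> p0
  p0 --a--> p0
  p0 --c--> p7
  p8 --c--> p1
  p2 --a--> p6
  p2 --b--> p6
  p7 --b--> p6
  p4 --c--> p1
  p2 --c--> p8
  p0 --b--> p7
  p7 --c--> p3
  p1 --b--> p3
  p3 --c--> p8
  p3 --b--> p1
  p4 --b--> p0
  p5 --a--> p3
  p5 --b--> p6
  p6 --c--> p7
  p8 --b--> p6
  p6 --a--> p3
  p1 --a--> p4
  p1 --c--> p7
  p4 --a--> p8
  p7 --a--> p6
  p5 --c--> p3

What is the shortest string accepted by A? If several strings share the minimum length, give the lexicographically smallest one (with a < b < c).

A breadth-first search from p0 reaches an accepting state first via the path p0 → p7 → p3 → p1 on input bcb.
No string of length < 3 is accepted (BFS exhausts all shorter strings without reaching an accepting state), and bcb is the lexicographically least accepting string of length 3.

bcb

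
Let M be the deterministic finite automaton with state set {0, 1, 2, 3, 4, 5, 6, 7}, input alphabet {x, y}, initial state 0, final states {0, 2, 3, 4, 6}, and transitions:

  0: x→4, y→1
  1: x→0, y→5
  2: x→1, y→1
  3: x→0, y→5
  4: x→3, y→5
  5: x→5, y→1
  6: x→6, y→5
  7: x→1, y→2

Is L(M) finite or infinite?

State 0 is reachable from the start and can reach an accepting state, and it lies on the cycle 0 → 1 → 0.
Traversing that cycle any number of times yields accepted strings of unbounded length, so the language is infinite.

infinite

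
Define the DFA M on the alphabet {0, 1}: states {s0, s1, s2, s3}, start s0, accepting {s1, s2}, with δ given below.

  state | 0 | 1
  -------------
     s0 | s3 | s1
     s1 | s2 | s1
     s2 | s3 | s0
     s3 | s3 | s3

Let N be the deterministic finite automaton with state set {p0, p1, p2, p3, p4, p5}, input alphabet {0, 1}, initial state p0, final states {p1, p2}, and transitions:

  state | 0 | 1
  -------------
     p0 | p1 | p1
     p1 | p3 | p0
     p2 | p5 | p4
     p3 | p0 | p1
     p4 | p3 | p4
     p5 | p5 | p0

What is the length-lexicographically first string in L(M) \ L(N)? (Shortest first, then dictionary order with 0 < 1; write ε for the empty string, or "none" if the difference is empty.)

10

The string 10 is accepted by M but not by N.
No shorter string lies in the difference, and 10 is the lexicographically first length-2 string in L(M) \ L(N).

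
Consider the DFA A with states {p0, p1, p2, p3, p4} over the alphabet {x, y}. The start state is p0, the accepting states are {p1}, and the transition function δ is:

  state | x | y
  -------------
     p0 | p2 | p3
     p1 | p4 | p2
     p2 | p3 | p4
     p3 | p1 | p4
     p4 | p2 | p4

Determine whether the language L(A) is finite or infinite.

State p2 is reachable from the start and can reach an accepting state, and it lies on the cycle p2 → p3 → p1 → p2.
Traversing that cycle any number of times yields accepted strings of unbounded length, so the language is infinite.

infinite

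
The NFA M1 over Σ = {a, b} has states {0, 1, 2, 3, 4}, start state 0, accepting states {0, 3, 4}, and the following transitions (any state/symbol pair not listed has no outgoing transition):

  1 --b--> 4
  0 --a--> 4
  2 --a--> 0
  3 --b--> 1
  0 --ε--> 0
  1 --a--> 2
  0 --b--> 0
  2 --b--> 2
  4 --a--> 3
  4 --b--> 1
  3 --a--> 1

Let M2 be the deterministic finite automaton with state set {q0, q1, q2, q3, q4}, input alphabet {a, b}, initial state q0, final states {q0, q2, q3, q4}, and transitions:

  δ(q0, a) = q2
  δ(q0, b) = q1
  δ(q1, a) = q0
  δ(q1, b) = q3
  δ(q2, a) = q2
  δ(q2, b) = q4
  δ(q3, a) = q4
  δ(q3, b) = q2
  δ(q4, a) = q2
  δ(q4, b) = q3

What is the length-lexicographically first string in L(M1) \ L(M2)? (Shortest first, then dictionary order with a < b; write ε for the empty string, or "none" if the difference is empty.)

The string b is accepted by M1 but not by M2.
No shorter string lies in the difference, and b is the lexicographically first length-1 string in L(M1) \ L(M2).

b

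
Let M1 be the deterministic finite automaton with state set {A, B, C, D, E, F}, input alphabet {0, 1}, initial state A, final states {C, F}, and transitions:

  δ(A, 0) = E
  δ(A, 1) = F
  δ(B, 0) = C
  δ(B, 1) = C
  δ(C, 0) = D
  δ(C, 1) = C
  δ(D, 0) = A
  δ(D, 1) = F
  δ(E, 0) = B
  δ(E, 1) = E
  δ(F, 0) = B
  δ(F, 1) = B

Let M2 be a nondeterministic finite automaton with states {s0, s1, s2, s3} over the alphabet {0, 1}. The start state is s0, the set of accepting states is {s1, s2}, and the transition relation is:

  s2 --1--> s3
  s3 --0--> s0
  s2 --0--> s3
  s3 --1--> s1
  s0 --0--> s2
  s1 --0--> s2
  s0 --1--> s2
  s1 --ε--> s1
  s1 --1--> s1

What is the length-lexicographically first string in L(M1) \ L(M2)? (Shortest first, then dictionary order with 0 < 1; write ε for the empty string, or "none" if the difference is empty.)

The string 000 is accepted by M1 but not by M2.
No shorter string lies in the difference, and 000 is the lexicographically first length-3 string in L(M1) \ L(M2).

000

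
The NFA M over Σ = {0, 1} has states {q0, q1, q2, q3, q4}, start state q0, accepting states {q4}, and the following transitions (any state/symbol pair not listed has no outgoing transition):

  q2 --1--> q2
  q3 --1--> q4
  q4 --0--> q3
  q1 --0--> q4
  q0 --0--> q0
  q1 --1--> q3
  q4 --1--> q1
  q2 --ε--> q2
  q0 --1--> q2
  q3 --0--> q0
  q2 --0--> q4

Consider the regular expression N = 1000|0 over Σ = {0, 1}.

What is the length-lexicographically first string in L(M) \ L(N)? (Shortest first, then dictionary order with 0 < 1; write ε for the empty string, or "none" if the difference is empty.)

The string 10 is accepted by M but not by N.
No shorter string lies in the difference, and 10 is the lexicographically first length-2 string in L(M) \ L(N).

10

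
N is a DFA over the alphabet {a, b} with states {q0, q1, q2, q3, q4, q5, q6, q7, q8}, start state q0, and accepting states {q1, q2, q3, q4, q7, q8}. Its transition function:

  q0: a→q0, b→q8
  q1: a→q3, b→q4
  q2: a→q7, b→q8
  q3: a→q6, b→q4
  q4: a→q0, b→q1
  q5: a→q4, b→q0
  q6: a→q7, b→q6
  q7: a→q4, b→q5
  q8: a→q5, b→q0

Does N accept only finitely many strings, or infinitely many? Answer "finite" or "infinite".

State q0 is reachable from the start and can reach an accepting state, and it lies on the cycle q0 → q0.
Traversing that cycle any number of times yields accepted strings of unbounded length, so the language is infinite.

infinite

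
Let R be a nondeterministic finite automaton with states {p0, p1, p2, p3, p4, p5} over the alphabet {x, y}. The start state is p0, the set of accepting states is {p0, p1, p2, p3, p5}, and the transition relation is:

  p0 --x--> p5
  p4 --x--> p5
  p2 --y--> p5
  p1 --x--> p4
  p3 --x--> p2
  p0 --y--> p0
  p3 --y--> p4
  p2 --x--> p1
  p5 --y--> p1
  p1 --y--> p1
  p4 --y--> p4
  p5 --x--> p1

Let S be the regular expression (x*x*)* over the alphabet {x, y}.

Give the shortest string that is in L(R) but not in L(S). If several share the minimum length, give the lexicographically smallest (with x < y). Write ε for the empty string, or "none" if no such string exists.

The string y is accepted by R but not by S.
No shorter string lies in the difference, and y is the lexicographically first length-1 string in L(R) \ L(S).

y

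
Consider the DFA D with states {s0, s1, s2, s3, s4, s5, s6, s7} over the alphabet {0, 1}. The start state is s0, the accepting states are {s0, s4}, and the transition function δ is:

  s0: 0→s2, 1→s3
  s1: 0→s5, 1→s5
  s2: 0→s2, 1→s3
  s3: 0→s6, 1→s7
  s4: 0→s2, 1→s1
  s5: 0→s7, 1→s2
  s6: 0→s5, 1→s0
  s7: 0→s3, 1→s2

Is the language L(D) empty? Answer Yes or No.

The empty string ε is accepted: the run s0 ends in the accepting state s0.
Since at least one string is accepted, L(D) is not empty.

No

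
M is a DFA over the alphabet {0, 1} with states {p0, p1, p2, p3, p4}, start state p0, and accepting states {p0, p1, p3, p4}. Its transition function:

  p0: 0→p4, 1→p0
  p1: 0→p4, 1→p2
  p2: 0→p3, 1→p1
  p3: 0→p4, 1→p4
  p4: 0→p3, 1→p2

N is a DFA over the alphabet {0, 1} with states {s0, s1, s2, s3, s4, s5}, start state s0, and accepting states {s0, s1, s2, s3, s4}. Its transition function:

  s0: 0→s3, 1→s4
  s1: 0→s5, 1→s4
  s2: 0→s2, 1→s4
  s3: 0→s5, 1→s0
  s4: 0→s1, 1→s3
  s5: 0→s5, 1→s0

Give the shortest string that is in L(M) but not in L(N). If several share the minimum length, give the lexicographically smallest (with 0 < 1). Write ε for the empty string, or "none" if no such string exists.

00

The string 00 is accepted by M but not by N.
No shorter string lies in the difference, and 00 is the lexicographically first length-2 string in L(M) \ L(N).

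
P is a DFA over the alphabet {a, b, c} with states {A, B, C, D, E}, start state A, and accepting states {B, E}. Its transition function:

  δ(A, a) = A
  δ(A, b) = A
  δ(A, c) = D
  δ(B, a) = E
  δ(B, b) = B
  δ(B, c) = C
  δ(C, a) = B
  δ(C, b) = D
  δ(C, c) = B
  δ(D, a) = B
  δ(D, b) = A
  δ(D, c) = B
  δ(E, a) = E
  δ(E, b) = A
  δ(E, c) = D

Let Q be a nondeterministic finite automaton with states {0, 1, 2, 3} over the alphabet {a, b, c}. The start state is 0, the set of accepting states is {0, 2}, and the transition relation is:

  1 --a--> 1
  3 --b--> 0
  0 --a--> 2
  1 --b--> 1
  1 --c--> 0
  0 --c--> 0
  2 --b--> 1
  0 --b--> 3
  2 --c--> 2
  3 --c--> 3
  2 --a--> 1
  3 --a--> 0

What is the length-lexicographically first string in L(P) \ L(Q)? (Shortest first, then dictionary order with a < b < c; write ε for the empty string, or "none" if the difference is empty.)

The string aca is accepted by P but not by Q.
No shorter string lies in the difference, and aca is the lexicographically first length-3 string in L(P) \ L(Q).

aca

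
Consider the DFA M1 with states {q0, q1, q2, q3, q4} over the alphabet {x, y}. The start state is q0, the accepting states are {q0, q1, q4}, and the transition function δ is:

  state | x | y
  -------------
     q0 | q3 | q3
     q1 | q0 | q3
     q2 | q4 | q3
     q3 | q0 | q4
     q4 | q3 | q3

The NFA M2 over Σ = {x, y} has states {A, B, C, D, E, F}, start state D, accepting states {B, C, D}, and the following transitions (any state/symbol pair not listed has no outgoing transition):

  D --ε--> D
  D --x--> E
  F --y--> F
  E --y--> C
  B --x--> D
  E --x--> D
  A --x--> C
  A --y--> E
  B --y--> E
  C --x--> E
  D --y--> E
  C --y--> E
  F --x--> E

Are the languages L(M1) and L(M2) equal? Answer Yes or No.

Yes

Exploring the product automaton M1 × M2 from the start pair (q0, D), following both machines on each input symbol, reaches 3 state pairs: (q0, D), (q3, E), (q4, C).
M1 accepts in {q0, q1, q4} and M2 accepts in {B, C, D}. In every reachable pair the two components are either both accepting — (q0, D), (q4, C) — or both non-accepting, so no string is accepted by exactly one of the machines: L(M1) \ L(M2) and L(M2) \ L(M1) are both empty.
Hence every string is accepted by M1 iff it is accepted by M2, and the two languages coincide.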